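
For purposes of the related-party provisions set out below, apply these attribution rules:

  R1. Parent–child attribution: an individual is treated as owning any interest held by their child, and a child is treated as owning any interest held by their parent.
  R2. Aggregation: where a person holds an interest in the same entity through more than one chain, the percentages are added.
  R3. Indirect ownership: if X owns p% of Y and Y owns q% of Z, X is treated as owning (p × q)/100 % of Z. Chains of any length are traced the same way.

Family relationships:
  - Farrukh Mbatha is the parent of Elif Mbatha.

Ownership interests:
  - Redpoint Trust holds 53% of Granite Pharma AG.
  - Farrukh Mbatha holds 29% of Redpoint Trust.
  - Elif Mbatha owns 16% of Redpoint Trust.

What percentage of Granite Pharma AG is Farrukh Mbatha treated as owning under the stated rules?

By parent–child attribution (R1), Farrukh Mbatha is treated as also owning Elif Mbatha's interest in Redpoint Trust, giving 29% + 16% = 45%.
Chain via Redpoint Trust (R3): 45% × 53% = 23.85% of Granite Pharma AG.

23.85%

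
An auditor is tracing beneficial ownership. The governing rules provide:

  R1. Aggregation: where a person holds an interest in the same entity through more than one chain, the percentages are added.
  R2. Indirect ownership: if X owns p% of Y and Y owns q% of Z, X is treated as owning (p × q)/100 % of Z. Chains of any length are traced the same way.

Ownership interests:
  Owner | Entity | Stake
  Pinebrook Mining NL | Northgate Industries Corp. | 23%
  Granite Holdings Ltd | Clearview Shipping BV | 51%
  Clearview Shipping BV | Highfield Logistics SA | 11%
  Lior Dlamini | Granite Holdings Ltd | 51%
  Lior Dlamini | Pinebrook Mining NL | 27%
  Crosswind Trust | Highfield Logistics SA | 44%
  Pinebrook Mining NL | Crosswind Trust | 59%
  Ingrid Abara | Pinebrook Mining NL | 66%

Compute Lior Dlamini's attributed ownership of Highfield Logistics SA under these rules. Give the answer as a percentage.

Chain via Granite Holdings Ltd → Clearview Shipping BV (R2): 51% × 51% × 11% = 2.8611% of Highfield Logistics SA.
Chain via Pinebrook Mining NL → Crosswind Trust (R2): 27% × 59% × 44% = 7.0092% of Highfield Logistics SA.
Aggregating (R1): 2.8611% + 7.0092% = 9.8703%.

9.8703%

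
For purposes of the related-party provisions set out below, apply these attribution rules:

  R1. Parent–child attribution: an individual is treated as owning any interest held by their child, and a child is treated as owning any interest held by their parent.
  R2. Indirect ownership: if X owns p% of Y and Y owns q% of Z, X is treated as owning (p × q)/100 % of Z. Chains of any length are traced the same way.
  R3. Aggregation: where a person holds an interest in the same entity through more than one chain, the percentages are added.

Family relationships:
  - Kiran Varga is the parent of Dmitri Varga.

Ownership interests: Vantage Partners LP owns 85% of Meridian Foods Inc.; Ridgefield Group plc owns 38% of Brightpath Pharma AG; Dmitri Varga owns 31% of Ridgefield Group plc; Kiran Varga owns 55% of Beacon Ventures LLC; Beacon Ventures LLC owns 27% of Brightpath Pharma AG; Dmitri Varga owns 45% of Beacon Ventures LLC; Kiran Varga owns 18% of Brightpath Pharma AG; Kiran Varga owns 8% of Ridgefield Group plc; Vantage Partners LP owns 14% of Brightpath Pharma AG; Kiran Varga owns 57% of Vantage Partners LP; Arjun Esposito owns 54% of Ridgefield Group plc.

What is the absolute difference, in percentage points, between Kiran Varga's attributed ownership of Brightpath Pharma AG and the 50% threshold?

17.8

By parent–child attribution (R1), Kiran Varga is treated as also owning Dmitri Varga's interest in Ridgefield Group plc, giving 8% + 31% = 39%.
By parent–child attribution (R1), Kiran Varga is treated as also owning Dmitri Varga's interest in Beacon Ventures LLC, giving 55% + 45% = 100%.
Chain via Ridgefield Group plc (R2): 39% × 38% = 14.82% of Brightpath Pharma AG.
Chain via Vantage Partners LP (R2): 57% × 14% = 7.98% of Brightpath Pharma AG.
Chain via Beacon Ventures LLC (R2): 100% × 27% = 27% of Brightpath Pharma AG.
Direct interest in Brightpath Pharma AG: 18%.
Aggregating (R3): 14.82% + 7.98% + 27% + 18% = 67.8%.
67.8% exceeds the 50% threshold by 17.8 percentage points.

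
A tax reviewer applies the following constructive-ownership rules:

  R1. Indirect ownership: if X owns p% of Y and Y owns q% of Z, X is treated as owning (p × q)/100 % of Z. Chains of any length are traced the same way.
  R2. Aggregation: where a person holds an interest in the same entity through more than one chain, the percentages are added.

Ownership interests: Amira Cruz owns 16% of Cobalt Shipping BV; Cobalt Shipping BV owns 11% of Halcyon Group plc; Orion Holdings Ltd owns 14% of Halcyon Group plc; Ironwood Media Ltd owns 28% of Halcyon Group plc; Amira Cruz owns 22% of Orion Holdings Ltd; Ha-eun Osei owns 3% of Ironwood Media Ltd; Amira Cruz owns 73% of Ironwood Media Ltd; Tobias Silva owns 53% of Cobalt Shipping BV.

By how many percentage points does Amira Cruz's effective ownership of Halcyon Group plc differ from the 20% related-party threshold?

Chain via Ironwood Media Ltd (R1): 73% × 28% = 20.44% of Halcyon Group plc.
Chain via Cobalt Shipping BV (R1): 16% × 11% = 1.76% of Halcyon Group plc.
Chain via Orion Holdings Ltd (R1): 22% × 14% = 3.08% of Halcyon Group plc.
Aggregating (R2): 20.44% + 1.76% + 3.08% = 25.28%.
25.28% exceeds the 20% threshold by 5.28 percentage points.

5.28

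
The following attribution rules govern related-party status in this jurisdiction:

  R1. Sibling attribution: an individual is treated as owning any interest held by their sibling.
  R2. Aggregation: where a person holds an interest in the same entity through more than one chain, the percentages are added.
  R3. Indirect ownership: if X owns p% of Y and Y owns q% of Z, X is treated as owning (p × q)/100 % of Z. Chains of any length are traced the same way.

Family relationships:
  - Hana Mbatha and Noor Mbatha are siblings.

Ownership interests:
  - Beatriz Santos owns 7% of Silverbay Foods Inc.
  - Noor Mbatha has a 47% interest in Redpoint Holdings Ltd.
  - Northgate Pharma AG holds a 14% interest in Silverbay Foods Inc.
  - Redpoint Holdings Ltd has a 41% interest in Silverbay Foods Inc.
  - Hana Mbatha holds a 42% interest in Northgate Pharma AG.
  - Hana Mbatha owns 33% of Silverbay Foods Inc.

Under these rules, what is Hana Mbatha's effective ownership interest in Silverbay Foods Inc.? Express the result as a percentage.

58.15%

By sibling attribution (R1), Hana Mbatha is treated as owning Noor Mbatha's 47% interest in Redpoint Holdings Ltd.
Chain via Northgate Pharma AG (R3): 42% × 14% = 5.88% of Silverbay Foods Inc.
Direct interest in Silverbay Foods Inc: 33%.
Chain via Redpoint Holdings Ltd (R3): 47% × 41% = 19.27% of Silverbay Foods Inc.
Aggregating (R2): 5.88% + 33% + 19.27% = 58.15%.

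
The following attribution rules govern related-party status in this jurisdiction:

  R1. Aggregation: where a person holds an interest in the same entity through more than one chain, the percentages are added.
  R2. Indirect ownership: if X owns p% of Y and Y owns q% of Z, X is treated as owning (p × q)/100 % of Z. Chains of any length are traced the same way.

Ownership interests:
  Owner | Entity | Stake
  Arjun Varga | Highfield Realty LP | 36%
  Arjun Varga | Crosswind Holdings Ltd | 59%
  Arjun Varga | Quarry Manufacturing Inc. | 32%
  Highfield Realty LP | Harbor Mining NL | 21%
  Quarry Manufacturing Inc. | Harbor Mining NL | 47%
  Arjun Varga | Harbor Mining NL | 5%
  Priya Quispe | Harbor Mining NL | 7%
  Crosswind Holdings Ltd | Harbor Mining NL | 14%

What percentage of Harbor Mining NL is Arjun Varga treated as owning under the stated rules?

35.86%

Chain via Quarry Manufacturing Inc. (R2): 32% × 47% = 15.04% of Harbor Mining NL.
Chain via Crosswind Holdings Ltd (R2): 59% × 14% = 8.26% of Harbor Mining NL.
Chain via Highfield Realty LP (R2): 36% × 21% = 7.56% of Harbor Mining NL.
Direct interest in Harbor Mining NL: 5%.
Aggregating (R1): 15.04% + 8.26% + 7.56% + 5% = 35.86%.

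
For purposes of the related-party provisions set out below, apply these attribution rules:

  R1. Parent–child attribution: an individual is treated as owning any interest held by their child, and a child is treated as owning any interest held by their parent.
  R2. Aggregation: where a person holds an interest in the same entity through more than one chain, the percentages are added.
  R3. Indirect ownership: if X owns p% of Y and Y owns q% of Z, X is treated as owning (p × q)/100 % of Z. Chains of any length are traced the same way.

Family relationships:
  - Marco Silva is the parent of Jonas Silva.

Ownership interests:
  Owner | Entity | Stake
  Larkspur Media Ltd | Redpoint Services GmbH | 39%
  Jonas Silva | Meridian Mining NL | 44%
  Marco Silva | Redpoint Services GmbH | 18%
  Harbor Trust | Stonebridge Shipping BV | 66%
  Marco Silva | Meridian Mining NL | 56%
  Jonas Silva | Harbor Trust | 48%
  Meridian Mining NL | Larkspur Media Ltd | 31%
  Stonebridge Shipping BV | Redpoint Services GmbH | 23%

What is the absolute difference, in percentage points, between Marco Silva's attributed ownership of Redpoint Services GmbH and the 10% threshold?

27.3764

By parent–child attribution (R1), Marco Silva is treated as also owning Jonas Silva's interest in Meridian Mining NL, giving 56% + 44% = 100%.
By parent–child attribution (R1), Marco Silva is treated as owning Jonas Silva's 48% interest in Harbor Trust.
Chain via Meridian Mining NL → Larkspur Media Ltd (R3): 100% × 31% × 39% = 12.09% of Redpoint Services GmbH.
Direct interest in Redpoint Services GmbH: 18%.
Chain via Harbor Trust → Stonebridge Shipping BV (R3): 48% × 66% × 23% = 7.2864% of Redpoint Services GmbH.
Aggregating (R2): 12.09% + 18% + 7.2864% = 37.3764%.
37.3764% exceeds the 10% threshold by 27.3764 percentage points.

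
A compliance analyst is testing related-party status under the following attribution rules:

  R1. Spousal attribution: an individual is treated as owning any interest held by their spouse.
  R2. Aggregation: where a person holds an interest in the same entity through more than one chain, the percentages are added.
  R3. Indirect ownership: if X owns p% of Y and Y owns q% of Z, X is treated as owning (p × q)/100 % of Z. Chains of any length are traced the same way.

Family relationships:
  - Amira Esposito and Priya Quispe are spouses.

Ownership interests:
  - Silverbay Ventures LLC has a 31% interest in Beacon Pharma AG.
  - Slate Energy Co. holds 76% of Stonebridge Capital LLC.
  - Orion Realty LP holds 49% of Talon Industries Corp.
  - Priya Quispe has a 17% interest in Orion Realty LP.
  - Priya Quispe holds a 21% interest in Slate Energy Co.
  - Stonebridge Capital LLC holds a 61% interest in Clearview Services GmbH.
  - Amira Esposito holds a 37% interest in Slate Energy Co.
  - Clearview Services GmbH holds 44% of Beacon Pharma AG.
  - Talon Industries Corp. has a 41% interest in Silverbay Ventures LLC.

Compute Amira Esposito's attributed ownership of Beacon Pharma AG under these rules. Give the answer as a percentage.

By spousal attribution (R1), Amira Esposito is treated as also owning Priya Quispe's interest in Slate Energy Co, giving 37% + 21% = 58%.
By spousal attribution (R1), Amira Esposito is treated as owning Priya Quispe's 17% interest in Orion Realty LP.
Chain via Slate Energy Co. → Stonebridge Capital LLC → Clearview Services GmbH (R3): 58% × 76% × 61% × 44% = 11.831072% of Beacon Pharma AG.
Chain via Orion Realty LP → Talon Industries Corp. → Silverbay Ventures LLC (R3): 17% × 49% × 41% × 31% = 1.058743% of Beacon Pharma AG.
Aggregating (R2): 11.831072% + 1.058743% = 12.889815%.

12.889815%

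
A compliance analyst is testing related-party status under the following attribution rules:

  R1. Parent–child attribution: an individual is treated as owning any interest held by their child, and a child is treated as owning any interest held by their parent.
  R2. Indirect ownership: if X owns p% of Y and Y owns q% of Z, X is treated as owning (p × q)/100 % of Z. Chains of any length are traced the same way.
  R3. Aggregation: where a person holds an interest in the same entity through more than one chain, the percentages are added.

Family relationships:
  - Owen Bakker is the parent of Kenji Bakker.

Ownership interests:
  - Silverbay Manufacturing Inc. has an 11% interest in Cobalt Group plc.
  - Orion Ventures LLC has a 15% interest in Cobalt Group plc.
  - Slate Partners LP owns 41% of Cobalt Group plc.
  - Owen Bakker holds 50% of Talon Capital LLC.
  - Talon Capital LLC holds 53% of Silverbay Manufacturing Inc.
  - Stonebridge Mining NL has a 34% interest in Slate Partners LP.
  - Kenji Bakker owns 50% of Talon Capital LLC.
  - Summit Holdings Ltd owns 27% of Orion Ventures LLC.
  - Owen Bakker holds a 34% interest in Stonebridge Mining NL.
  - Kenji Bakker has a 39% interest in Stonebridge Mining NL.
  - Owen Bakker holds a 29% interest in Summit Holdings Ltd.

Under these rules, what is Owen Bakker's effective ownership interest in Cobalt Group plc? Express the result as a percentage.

By parent–child attribution (R1), Owen Bakker is treated as also owning Kenji Bakker's interest in Talon Capital LLC, giving 50% + 50% = 100%.
By parent–child attribution (R1), Owen Bakker is treated as also owning Kenji Bakker's interest in Stonebridge Mining NL, giving 34% + 39% = 73%.
Chain via Talon Capital LLC → Silverbay Manufacturing Inc. (R2): 100% × 53% × 11% = 5.83% of Cobalt Group plc.
Chain via Stonebridge Mining NL → Slate Partners LP (R2): 73% × 34% × 41% = 10.1762% of Cobalt Group plc.
Chain via Summit Holdings Ltd → Orion Ventures LLC (R2): 29% × 27% × 15% = 1.1745% of Cobalt Group plc.
Aggregating (R3): 5.83% + 10.1762% + 1.1745% = 17.1807%.

17.1807%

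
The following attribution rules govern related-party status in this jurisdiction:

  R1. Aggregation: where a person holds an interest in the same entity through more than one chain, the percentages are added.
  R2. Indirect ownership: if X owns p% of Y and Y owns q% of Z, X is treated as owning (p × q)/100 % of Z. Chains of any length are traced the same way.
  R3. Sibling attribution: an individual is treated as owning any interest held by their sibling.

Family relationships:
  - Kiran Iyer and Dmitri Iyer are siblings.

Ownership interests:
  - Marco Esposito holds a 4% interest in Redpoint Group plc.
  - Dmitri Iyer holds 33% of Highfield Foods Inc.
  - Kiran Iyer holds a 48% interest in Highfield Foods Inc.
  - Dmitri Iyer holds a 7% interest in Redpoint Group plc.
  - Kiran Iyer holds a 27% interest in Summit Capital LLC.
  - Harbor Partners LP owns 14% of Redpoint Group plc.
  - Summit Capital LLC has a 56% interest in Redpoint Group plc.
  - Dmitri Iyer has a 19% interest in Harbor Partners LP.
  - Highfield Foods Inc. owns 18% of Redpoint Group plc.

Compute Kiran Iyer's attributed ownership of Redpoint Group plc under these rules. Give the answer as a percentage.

39.36%

By sibling attribution (R3), Kiran Iyer is treated as also owning Dmitri Iyer's interest in Highfield Foods Inc, giving 48% + 33% = 81%.
By sibling attribution (R3), Kiran Iyer is treated as owning Dmitri Iyer's 19% interest in Harbor Partners LP.
By sibling attribution (R3), Kiran Iyer is treated as owning Dmitri Iyer's 7% interest in Redpoint Group plc.
Chain via Summit Capital LLC (R2): 27% × 56% = 15.12% of Redpoint Group plc.
Chain via Highfield Foods Inc. (R2): 81% × 18% = 14.58% of Redpoint Group plc.
Chain via Harbor Partners LP (R2): 19% × 14% = 2.66% of Redpoint Group plc.
Direct interest in Redpoint Group plc: 7%.
Aggregating (R1): 15.12% + 14.58% + 2.66% + 7% = 39.36%.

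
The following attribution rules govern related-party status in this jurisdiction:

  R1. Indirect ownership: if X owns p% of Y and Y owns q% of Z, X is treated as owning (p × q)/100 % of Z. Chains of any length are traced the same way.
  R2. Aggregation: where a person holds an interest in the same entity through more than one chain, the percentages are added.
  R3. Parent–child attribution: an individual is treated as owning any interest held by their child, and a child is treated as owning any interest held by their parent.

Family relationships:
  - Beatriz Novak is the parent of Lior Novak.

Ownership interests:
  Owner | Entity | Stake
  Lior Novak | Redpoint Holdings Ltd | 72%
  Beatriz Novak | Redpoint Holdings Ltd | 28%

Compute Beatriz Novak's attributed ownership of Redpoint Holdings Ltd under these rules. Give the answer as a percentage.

By parent–child attribution (R3), Beatriz Novak is treated as also owning Lior Novak's interest in Redpoint Holdings Ltd, giving 28% + 72% = 100%.
Direct interest in Redpoint Holdings Ltd: 100%.

100%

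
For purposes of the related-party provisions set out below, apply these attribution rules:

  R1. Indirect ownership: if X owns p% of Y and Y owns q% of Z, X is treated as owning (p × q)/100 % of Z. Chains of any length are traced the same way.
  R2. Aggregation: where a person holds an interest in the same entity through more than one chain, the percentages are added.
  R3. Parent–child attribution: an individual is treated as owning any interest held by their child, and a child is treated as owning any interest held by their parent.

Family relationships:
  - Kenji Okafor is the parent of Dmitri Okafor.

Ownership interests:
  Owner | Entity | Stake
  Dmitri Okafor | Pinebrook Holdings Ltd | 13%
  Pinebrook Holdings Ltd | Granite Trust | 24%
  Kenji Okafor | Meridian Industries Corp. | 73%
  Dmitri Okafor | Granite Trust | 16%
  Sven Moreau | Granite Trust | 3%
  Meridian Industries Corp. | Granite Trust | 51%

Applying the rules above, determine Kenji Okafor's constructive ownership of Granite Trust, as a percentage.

56.35%

By parent–child attribution (R3), Kenji Okafor is treated as owning Dmitri Okafor's 13% interest in Pinebrook Holdings Ltd.
By parent–child attribution (R3), Kenji Okafor is treated as owning Dmitri Okafor's 16% interest in Granite Trust.
Chain via Meridian Industries Corp. (R1): 73% × 51% = 37.23% of Granite Trust.
Chain via Pinebrook Holdings Ltd (R1): 13% × 24% = 3.12% of Granite Trust.
Direct interest in Granite Trust: 16%.
Aggregating (R2): 37.23% + 3.12% + 16% = 56.35%.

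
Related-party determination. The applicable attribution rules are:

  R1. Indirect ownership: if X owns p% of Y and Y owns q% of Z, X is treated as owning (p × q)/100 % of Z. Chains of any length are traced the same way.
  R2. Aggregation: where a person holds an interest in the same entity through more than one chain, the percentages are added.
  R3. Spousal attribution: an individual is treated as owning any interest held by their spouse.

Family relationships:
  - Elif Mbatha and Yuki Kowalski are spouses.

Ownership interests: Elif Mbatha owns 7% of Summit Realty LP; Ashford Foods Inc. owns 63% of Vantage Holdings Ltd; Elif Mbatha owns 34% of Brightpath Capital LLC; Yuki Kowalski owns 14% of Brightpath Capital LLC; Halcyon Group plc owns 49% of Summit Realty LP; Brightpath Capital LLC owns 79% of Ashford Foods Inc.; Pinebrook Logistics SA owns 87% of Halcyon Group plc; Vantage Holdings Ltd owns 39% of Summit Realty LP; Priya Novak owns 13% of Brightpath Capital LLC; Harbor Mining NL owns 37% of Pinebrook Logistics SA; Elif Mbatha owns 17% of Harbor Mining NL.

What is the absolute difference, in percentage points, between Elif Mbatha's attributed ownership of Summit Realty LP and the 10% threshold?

8.998371

By spousal attribution (R3), Elif Mbatha is treated as also owning Yuki Kowalski's interest in Brightpath Capital LLC, giving 34% + 14% = 48%.
Chain via Brightpath Capital LLC → Ashford Foods Inc. → Vantage Holdings Ltd (R1): 48% × 79% × 63% × 39% = 9.316944% of Summit Realty LP.
Chain via Harbor Mining NL → Pinebrook Logistics SA → Halcyon Group plc (R1): 17% × 37% × 87% × 49% = 2.681427% of Summit Realty LP.
Direct interest in Summit Realty LP: 7%.
Aggregating (R2): 9.316944% + 2.681427% + 7% = 18.998371%.
18.998371% exceeds the 10% threshold by 8.998371 percentage points.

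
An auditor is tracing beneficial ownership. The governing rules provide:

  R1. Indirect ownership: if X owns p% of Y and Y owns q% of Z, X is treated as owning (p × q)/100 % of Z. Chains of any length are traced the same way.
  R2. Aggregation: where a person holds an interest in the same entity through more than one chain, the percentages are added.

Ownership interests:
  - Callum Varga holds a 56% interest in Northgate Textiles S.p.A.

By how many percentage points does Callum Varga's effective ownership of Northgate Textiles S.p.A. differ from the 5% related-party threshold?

51

Direct interest in Northgate Textiles S.p.A: 56%.
56% exceeds the 5% threshold by 51 percentage points.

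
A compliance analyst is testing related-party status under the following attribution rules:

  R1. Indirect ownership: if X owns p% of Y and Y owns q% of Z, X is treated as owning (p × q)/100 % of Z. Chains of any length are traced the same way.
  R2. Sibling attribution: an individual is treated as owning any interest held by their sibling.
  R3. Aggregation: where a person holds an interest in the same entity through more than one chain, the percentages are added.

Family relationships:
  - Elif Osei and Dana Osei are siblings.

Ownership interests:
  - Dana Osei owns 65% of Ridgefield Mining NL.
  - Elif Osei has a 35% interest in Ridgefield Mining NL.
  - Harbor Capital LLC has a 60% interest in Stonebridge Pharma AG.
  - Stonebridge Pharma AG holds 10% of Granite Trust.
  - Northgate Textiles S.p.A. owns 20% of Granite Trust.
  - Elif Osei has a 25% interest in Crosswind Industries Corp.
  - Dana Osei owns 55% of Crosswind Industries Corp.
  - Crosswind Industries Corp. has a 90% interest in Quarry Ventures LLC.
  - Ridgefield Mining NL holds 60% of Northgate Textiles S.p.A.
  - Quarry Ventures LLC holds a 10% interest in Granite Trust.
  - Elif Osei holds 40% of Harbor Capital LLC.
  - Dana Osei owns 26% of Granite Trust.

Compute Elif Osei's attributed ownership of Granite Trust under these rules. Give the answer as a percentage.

By sibling attribution (R2), Elif Osei is treated as also owning Dana Osei's interest in Crosswind Industries Corp, giving 25% + 55% = 80%.
By sibling attribution (R2), Elif Osei is treated as also owning Dana Osei's interest in Ridgefield Mining NL, giving 35% + 65% = 100%.
By sibling attribution (R2), Elif Osei is treated as owning Dana Osei's 26% interest in Granite Trust.
Chain via Harbor Capital LLC → Stonebridge Pharma AG (R1): 40% × 60% × 10% = 2.4% of Granite Trust.
Chain via Crosswind Industries Corp. → Quarry Ventures LLC (R1): 80% × 90% × 10% = 7.2% of Granite Trust.
Chain via Ridgefield Mining NL → Northgate Textiles S.p.A. (R1): 100% × 60% × 20% = 12% of Granite Trust.
Direct interest in Granite Trust: 26%.
Aggregating (R3): 2.4% + 7.2% + 12% + 26% = 47.6%.

47.6%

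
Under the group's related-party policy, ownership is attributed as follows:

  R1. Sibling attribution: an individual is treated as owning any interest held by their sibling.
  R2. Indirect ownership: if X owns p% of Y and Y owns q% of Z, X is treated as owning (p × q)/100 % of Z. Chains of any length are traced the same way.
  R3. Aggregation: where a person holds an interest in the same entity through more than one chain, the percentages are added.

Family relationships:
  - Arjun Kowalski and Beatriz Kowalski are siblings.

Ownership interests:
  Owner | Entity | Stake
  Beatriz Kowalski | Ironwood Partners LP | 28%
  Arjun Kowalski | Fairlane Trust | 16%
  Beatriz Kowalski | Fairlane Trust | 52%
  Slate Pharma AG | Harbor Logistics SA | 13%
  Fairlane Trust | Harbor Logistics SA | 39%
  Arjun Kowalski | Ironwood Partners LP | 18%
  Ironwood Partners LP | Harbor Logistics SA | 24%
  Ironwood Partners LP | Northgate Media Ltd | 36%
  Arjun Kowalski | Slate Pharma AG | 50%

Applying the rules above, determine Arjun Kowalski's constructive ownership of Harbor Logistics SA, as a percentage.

By sibling attribution (R1), Arjun Kowalski is treated as also owning Beatriz Kowalski's interest in Ironwood Partners LP, giving 18% + 28% = 46%.
By sibling attribution (R1), Arjun Kowalski is treated as also owning Beatriz Kowalski's interest in Fairlane Trust, giving 16% + 52% = 68%.
Chain via Ironwood Partners LP (R2): 46% × 24% = 11.04% of Harbor Logistics SA.
Chain via Fairlane Trust (R2): 68% × 39% = 26.52% of Harbor Logistics SA.
Chain via Slate Pharma AG (R2): 50% × 13% = 6.5% of Harbor Logistics SA.
Aggregating (R3): 11.04% + 26.52% + 6.5% = 44.06%.

44.06%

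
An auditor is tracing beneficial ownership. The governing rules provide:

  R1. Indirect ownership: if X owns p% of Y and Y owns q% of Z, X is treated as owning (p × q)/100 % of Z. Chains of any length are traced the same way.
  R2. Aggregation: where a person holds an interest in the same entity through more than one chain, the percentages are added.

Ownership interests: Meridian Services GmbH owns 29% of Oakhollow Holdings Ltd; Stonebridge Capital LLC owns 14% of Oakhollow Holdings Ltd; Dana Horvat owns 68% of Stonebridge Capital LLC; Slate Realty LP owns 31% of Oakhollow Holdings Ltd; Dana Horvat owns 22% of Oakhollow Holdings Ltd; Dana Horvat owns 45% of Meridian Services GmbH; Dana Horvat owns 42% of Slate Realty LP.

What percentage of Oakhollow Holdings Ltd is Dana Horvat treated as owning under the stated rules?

Chain via Meridian Services GmbH (R1): 45% × 29% = 13.05% of Oakhollow Holdings Ltd.
Chain via Stonebridge Capital LLC (R1): 68% × 14% = 9.52% of Oakhollow Holdings Ltd.
Chain via Slate Realty LP (R1): 42% × 31% = 13.02% of Oakhollow Holdings Ltd.
Direct interest in Oakhollow Holdings Ltd: 22%.
Aggregating (R2): 13.05% + 9.52% + 13.02% + 22% = 57.59%.

57.59%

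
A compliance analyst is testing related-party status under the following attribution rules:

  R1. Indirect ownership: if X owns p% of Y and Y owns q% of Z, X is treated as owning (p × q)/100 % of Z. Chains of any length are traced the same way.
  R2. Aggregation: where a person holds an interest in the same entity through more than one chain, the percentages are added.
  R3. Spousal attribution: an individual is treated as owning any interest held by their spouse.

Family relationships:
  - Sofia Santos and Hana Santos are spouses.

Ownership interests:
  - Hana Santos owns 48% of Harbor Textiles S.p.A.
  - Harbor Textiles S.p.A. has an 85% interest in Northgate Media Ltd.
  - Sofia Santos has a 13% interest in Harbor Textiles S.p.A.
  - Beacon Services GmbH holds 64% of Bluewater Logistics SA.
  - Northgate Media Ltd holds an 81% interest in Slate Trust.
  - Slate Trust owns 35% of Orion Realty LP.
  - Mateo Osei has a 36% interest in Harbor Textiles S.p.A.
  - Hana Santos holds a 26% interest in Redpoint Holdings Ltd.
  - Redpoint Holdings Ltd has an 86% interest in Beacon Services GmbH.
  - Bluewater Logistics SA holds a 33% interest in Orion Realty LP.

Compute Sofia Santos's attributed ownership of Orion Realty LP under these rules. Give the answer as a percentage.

19.421907%

By spousal attribution (R3), Sofia Santos is treated as also owning Hana Santos's interest in Harbor Textiles S.p.A, giving 13% + 48% = 61%.
By spousal attribution (R3), Sofia Santos is treated as owning Hana Santos's 26% interest in Redpoint Holdings Ltd.
Chain via Harbor Textiles S.p.A. → Northgate Media Ltd → Slate Trust (R1): 61% × 85% × 81% × 35% = 14.699475% of Orion Realty LP.
Chain via Redpoint Holdings Ltd → Beacon Services GmbH → Bluewater Logistics SA (R1): 26% × 86% × 64% × 33% = 4.722432% of Orion Realty LP.
Aggregating (R2): 14.699475% + 4.722432% = 19.421907%.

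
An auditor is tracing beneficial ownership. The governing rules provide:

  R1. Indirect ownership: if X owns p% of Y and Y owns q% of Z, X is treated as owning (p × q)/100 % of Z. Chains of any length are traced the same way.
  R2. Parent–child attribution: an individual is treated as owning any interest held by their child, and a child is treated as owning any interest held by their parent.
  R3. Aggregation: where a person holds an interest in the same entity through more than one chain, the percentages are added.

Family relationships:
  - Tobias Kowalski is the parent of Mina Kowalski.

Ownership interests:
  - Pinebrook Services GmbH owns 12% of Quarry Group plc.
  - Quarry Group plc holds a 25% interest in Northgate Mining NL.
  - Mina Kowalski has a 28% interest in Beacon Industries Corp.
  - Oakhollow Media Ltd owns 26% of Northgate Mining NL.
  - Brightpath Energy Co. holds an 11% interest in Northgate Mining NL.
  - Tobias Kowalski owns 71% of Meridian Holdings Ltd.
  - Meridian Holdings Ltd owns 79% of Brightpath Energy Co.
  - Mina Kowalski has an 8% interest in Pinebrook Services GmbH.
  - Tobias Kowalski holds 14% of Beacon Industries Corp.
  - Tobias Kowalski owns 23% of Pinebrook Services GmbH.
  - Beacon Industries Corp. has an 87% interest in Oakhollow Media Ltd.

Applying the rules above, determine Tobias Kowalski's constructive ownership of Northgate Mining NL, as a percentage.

16.6003%

By parent–child attribution (R2), Tobias Kowalski is treated as also owning Mina Kowalski's interest in Beacon Industries Corp, giving 14% + 28% = 42%.
By parent–child attribution (R2), Tobias Kowalski is treated as also owning Mina Kowalski's interest in Pinebrook Services GmbH, giving 23% + 8% = 31%.
Chain via Meridian Holdings Ltd → Brightpath Energy Co. (R1): 71% × 79% × 11% = 6.1699% of Northgate Mining NL.
Chain via Beacon Industries Corp. → Oakhollow Media Ltd (R1): 42% × 87% × 26% = 9.5004% of Northgate Mining NL.
Chain via Pinebrook Services GmbH → Quarry Group plc (R1): 31% × 12% × 25% = 0.93% of Northgate Mining NL.
Aggregating (R3): 6.1699% + 9.5004% + 0.93% = 16.6003%.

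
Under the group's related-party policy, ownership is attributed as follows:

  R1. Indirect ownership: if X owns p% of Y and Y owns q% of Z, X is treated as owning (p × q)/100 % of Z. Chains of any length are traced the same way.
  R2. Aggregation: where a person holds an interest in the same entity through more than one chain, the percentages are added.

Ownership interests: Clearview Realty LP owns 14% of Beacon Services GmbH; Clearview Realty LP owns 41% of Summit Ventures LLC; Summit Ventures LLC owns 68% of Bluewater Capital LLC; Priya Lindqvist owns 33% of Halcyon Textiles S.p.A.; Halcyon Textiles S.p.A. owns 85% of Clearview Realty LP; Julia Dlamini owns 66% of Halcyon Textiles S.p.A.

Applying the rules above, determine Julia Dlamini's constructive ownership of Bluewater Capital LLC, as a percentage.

15.64068%

Chain via Halcyon Textiles S.p.A. → Clearview Realty LP → Summit Ventures LLC (R1): 66% × 85% × 41% × 68% = 15.64068% of Bluewater Capital LLC.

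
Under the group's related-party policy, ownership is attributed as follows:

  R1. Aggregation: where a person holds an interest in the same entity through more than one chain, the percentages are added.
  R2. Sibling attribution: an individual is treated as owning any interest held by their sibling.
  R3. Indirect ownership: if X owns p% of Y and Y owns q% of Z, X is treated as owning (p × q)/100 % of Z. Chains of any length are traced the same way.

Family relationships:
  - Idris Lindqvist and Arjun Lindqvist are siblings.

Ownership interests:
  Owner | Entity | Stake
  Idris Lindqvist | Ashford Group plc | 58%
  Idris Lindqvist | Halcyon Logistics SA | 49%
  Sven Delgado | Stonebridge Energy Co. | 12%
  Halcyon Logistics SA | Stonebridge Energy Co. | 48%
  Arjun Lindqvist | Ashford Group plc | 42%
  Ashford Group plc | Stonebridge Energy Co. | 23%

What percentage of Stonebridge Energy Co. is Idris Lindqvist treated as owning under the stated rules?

By sibling attribution (R2), Idris Lindqvist is treated as also owning Arjun Lindqvist's interest in Ashford Group plc, giving 58% + 42% = 100%.
Chain via Halcyon Logistics SA (R3): 49% × 48% = 23.52% of Stonebridge Energy Co.
Chain via Ashford Group plc (R3): 100% × 23% = 23% of Stonebridge Energy Co.
Aggregating (R1): 23.52% + 23% = 46.52%.

46.52%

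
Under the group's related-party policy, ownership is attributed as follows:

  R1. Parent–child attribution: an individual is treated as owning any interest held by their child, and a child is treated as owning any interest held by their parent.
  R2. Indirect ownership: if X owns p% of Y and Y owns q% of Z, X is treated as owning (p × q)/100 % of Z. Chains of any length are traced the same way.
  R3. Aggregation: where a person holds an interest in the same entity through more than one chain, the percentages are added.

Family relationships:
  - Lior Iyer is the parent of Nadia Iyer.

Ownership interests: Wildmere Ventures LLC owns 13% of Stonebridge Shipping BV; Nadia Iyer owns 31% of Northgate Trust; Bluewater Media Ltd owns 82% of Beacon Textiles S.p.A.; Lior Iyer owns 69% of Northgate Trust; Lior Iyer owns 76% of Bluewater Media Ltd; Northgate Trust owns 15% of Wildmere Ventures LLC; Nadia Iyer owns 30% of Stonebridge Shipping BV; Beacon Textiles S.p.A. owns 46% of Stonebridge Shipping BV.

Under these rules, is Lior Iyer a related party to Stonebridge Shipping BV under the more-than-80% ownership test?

No

By parent–child attribution (R1), Lior Iyer is treated as also owning Nadia Iyer's interest in Northgate Trust, giving 69% + 31% = 100%.
By parent–child attribution (R1), Lior Iyer is treated as owning Nadia Iyer's 30% interest in Stonebridge Shipping BV.
Chain via Northgate Trust → Wildmere Ventures LLC (R2): 100% × 15% × 13% = 1.95% of Stonebridge Shipping BV.
Chain via Bluewater Media Ltd → Beacon Textiles S.p.A. (R2): 76% × 82% × 46% = 28.6672% of Stonebridge Shipping BV.
Direct interest in Stonebridge Shipping BV: 30%.
Aggregating (R3): 1.95% + 28.6672% + 30% = 60.6172%.
60.6172% does not exceed the 80% threshold, so Lior is not a related party to Stonebridge Shipping BV.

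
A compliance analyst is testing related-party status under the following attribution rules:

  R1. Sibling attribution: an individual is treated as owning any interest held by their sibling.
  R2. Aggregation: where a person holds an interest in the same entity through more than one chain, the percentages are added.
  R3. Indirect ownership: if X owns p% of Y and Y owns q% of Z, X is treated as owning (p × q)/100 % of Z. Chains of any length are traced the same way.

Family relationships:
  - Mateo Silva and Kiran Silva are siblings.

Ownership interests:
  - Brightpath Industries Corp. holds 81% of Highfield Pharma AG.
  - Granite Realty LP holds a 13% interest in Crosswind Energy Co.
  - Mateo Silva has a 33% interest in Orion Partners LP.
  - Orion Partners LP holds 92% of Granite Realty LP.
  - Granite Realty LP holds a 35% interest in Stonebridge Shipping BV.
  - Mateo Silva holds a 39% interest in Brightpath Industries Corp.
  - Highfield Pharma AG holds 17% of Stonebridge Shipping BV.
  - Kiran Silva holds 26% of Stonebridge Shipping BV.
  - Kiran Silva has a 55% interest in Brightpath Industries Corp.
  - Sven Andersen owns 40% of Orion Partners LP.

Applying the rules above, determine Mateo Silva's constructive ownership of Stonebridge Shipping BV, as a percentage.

49.5698%

By sibling attribution (R1), Mateo Silva is treated as also owning Kiran Silva's interest in Brightpath Industries Corp, giving 39% + 55% = 94%.
By sibling attribution (R1), Mateo Silva is treated as owning Kiran Silva's 26% interest in Stonebridge Shipping BV.
Chain via Brightpath Industries Corp. → Highfield Pharma AG (R3): 94% × 81% × 17% = 12.9438% of Stonebridge Shipping BV.
Chain via Orion Partners LP → Granite Realty LP (R3): 33% × 92% × 35% = 10.626% of Stonebridge Shipping BV.
Direct interest in Stonebridge Shipping BV: 26%.
Aggregating (R2): 12.9438% + 10.626% + 26% = 49.5698%.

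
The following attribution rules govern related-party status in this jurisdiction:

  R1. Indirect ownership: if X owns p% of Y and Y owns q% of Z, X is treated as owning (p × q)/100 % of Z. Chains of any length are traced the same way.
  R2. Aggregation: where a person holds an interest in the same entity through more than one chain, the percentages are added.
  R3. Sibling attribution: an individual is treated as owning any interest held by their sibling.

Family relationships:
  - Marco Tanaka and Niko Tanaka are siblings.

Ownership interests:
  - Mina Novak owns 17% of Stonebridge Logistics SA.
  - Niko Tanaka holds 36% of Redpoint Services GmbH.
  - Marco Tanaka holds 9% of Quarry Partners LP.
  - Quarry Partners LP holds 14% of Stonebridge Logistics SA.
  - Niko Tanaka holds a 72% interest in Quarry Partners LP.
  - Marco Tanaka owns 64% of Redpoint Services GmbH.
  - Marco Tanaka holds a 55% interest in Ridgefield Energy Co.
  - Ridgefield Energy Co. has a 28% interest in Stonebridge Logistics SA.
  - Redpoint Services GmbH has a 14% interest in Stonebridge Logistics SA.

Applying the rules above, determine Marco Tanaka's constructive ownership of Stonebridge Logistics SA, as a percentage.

By sibling attribution (R3), Marco Tanaka is treated as also owning Niko Tanaka's interest in Quarry Partners LP, giving 9% + 72% = 81%.
By sibling attribution (R3), Marco Tanaka is treated as also owning Niko Tanaka's interest in Redpoint Services GmbH, giving 64% + 36% = 100%.
Chain via Quarry Partners LP (R1): 81% × 14% = 11.34% of Stonebridge Logistics SA.
Chain via Redpoint Services GmbH (R1): 100% × 14% = 14% of Stonebridge Logistics SA.
Chain via Ridgefield Energy Co. (R1): 55% × 28% = 15.4% of Stonebridge Logistics SA.
Aggregating (R2): 11.34% + 14% + 15.4% = 40.74%.

40.74%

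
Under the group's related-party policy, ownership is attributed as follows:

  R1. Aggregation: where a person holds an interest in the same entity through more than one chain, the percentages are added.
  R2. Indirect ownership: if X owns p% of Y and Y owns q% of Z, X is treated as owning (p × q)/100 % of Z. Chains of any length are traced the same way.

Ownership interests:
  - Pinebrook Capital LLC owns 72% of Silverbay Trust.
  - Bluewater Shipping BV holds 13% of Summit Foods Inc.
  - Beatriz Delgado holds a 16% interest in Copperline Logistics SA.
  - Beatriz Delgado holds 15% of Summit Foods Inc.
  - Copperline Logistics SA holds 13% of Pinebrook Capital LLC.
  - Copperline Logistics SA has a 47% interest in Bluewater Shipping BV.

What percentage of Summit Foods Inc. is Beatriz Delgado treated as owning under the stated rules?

15.9776%

Chain via Copperline Logistics SA → Bluewater Shipping BV (R2): 16% × 47% × 13% = 0.9776% of Summit Foods Inc.
Direct interest in Summit Foods Inc: 15%.
Aggregating (R1): 0.9776% + 15% = 15.9776%.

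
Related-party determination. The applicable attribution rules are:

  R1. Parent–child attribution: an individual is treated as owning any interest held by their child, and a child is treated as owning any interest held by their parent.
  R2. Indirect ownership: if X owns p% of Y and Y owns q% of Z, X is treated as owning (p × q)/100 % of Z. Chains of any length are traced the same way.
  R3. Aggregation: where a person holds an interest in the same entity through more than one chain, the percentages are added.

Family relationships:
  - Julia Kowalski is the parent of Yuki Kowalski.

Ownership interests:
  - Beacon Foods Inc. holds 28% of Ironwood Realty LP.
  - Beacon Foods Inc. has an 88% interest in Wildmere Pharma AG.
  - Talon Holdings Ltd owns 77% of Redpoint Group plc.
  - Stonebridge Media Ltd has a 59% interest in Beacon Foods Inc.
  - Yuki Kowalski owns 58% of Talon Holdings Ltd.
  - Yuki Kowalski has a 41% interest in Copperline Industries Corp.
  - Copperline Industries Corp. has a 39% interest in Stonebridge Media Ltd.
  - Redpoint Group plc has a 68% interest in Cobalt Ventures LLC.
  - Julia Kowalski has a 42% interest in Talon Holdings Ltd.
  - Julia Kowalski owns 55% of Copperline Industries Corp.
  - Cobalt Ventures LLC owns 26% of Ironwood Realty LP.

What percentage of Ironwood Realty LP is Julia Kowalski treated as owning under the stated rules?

By parent–child attribution (R1), Julia Kowalski is treated as also owning Yuki Kowalski's interest in Talon Holdings Ltd, giving 42% + 58% = 100%.
By parent–child attribution (R1), Julia Kowalski is treated as also owning Yuki Kowalski's interest in Copperline Industries Corp, giving 55% + 41% = 96%.
Chain via Talon Holdings Ltd → Redpoint Group plc → Cobalt Ventures LLC (R2): 100% × 77% × 68% × 26% = 13.6136% of Ironwood Realty LP.
Chain via Copperline Industries Corp. → Stonebridge Media Ltd → Beacon Foods Inc. (R2): 96% × 39% × 59% × 28% = 6.185088% of Ironwood Realty LP.
Aggregating (R3): 13.6136% + 6.185088% = 19.798688%.

19.798688%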